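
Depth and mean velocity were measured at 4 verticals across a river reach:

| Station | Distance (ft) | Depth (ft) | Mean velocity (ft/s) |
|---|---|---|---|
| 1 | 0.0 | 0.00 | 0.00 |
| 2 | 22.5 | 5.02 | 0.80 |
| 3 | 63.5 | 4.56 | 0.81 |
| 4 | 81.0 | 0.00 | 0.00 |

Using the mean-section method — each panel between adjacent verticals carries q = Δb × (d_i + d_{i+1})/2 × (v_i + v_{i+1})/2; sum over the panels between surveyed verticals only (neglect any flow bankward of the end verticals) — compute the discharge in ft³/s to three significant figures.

197 ft³/s

Panel 1-2: Δb = 22.5 ft, d̄ = (0.00+5.02)/2 = 2.51, v̄ = (0.00+0.80)/2 = 0.4 → q = 22.5×2.51×0.4 = 22.59 ft³/s
Panel 2-3: Δb = 41 ft, d̄ = (5.02+4.56)/2 = 4.79, v̄ = (0.80+0.81)/2 = 0.805 → q = 41×4.79×0.805 = 158.1 ft³/s
Panel 3-4: Δb = 17.5 ft, d̄ = (4.56+0.00)/2 = 2.28, v̄ = (0.81+0.00)/2 = 0.405 → q = 17.5×2.28×0.405 = 16.16 ft³/s
Q = Σ q = 196.8 ft³/s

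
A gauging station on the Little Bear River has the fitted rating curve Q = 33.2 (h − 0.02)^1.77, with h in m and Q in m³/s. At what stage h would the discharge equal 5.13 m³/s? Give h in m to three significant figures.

h − h₀ = (Q/C)^(1/b) = (5.13/33.2)^(1/1.77) = 0.3482 m
h = 0.02 + 0.3482 = 0.3682 m

0.368 m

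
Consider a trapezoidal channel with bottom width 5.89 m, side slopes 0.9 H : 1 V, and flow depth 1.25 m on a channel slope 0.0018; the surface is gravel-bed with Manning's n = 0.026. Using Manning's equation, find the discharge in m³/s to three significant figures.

A = (b + z·y)·y = (5.89 + 0.9×1.25)×1.25 = 8.769 m²
P = b + 2y√(1+z²) = 5.89 + 2×1.25×√(1+0.9²) = 9.253 m
R = A/P = 8.769/9.253 = 0.9476 m
Q = (1/n)·A·R^(2/3)·S^(1/2) = (1/0.026) × 8.769 × 0.9476^(2/3) × 0.0018^(1/2) = 13.80 m³/s

13.8 m³/s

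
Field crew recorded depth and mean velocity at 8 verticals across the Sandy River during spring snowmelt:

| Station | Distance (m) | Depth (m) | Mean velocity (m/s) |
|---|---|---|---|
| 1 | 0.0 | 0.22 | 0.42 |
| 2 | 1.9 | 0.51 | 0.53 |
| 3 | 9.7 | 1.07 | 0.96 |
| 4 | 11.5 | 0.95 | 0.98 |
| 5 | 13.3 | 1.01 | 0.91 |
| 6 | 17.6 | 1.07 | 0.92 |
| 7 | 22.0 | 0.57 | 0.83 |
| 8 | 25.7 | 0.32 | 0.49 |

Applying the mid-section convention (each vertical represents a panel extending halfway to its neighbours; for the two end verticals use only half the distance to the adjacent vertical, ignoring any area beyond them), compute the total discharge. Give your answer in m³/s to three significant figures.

17.3 m³/s

w_1 = (1.9 − 0.0)/2 = 0.95 m; q_1 = 0.42 × 0.22 × 0.95 = 0.08778 m³/s
w_2 = (9.7 − 0.0)/2 = 4.85 m; q_2 = 0.53 × 0.51 × 4.85 = 1.311 m³/s
w_3 = (11.5 − 1.9)/2 = 4.8 m; q_3 = 0.96 × 1.07 × 4.8 = 4.931 m³/s
w_4 = (13.3 − 9.7)/2 = 1.8 m; q_4 = 0.98 × 0.95 × 1.8 = 1.676 m³/s
w_5 = (17.6 − 11.5)/2 = 3.05 m; q_5 = 0.91 × 1.01 × 3.05 = 2.803 m³/s
w_6 = (22.0 − 13.3)/2 = 4.35 m; q_6 = 0.92 × 1.07 × 4.35 = 4.282 m³/s
w_7 = (25.7 − 17.6)/2 = 4.05 m; q_7 = 0.83 × 0.57 × 4.05 = 1.916 m³/s
w_8 = (25.7 − 22.0)/2 = 1.85 m; q_8 = 0.49 × 0.32 × 1.85 = 0.2901 m³/s
Q = Σ qᵢ = 17.30 m³/s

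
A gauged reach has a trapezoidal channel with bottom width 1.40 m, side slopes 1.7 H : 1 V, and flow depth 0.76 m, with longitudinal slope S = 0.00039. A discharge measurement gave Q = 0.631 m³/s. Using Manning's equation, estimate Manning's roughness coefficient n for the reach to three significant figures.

0.0384

A = (b + z·y)·y = (1.40 + 1.7×0.76)×0.76 = 2.046 m²
P = b + 2y√(1+z²) = 1.40 + 2×0.76×√(1+1.7²) = 4.398 m
R = A/P = 2.046/4.398 = 0.4652 m
n = (1/Q)·A·R^(2/3)·S^(1/2) = (1/0.631) × 2.046 × 0.6004 × 0.01975 = 0.03844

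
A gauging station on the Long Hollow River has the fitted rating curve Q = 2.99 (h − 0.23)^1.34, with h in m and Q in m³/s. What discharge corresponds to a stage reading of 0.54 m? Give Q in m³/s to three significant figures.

Q = 2.99 × (0.54 − 0.23)^1.34 = 2.99 × 0.31^1.34 = 0.6224 m³/s

0.622 m³/s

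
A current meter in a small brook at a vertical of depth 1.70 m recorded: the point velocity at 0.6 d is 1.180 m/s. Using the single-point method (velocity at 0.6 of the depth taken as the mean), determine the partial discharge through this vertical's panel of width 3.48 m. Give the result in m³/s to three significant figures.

6.98 m³/s

v̄ = v₀.₆ = 1.180 m/s
q = v̄ × d × w = 1.180 × 1.70 × 3.48 = 6.981 m³/s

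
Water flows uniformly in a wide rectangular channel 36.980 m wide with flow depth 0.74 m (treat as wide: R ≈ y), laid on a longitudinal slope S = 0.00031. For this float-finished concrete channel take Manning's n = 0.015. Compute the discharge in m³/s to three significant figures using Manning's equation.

26.3 m³/s

A = b·y = 36.980 × 0.74 = 27.37 m²
Wide channel: R ≈ y = 0.74 m
Q = (1/n)·A·R^(2/3)·S^(1/2) = (1/0.015) × 27.37 × 0.7400^(2/3) × 0.00031^(1/2) = 26.28 m³/s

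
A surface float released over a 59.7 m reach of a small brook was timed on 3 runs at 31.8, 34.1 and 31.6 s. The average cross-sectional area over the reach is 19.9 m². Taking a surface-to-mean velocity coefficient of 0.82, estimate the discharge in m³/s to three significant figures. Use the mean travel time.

30.0 m³/s

t̄ = (31.8 + 34.1 + 31.6) / 3 = 32.5 s
v_surface = L / t̄ = 59.7 / 32.5 = 1.837 m/s
v_mean = 0.82 × 1.837 = 1.506 m/s
Q = A × v_mean = 19.9 × 1.506 = 29.97 m³/s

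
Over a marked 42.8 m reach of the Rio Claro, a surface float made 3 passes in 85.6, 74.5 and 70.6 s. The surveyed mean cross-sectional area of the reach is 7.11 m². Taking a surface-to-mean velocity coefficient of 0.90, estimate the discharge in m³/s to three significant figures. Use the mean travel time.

3.56 m³/s

t̄ = (85.6 + 74.5 + 70.6) / 3 = 76.9 s
v_surface = L / t̄ = 42.8 / 76.9 = 0.5566 m/s
v_mean = 0.90 × 0.5566 = 0.5009 m/s
Q = A × v_mean = 7.11 × 0.5009 = 3.561 m³/s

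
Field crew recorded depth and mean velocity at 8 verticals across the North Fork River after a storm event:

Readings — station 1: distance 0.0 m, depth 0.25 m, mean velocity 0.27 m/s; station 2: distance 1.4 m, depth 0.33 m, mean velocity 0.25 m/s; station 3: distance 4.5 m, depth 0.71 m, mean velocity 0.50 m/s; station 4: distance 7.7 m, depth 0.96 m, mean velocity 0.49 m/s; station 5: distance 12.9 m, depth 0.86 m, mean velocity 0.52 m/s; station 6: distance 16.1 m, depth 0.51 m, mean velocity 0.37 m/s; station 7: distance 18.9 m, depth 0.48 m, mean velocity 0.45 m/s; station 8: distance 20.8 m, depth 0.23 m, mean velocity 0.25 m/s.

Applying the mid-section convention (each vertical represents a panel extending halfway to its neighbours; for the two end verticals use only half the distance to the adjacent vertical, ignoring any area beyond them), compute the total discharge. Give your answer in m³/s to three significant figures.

6.33 m³/s

w_1 = (1.4 − 0.0)/2 = 0.7 m; q_1 = 0.27 × 0.25 × 0.7 = 0.04725 m³/s
w_2 = (4.5 − 0.0)/2 = 2.25 m; q_2 = 0.25 × 0.33 × 2.25 = 0.1856 m³/s
w_3 = (7.7 − 1.4)/2 = 3.15 m; q_3 = 0.50 × 0.71 × 3.15 = 1.118 m³/s
w_4 = (12.9 − 4.5)/2 = 4.2 m; q_4 = 0.49 × 0.96 × 4.2 = 1.976 m³/s
w_5 = (16.1 − 7.7)/2 = 4.2 m; q_5 = 0.52 × 0.86 × 4.2 = 1.878 m³/s
w_6 = (18.9 − 12.9)/2 = 3 m; q_6 = 0.37 × 0.51 × 3 = 0.5661 m³/s
w_7 = (20.8 − 16.1)/2 = 2.35 m; q_7 = 0.45 × 0.48 × 2.35 = 0.5076 m³/s
w_8 = (20.8 − 18.9)/2 = 0.95 m; q_8 = 0.25 × 0.23 × 0.95 = 0.05463 m³/s
Q = Σ qᵢ = 6.333 m³/s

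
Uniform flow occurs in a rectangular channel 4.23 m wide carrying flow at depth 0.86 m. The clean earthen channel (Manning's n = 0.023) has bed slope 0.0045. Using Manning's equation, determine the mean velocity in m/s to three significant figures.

2.10 m/s

A = b·y = 4.23 × 0.86 = 3.638 m²
P = b + 2y = 4.23 + 2×0.86 = 5.950 m
R = A/P = 3.638/5.950 = 0.6114 m
Q = (1/n)·A·R^(2/3)·S^(1/2) = (1/0.023) × 3.638 × 0.6114^(2/3) × 0.0045^(1/2) = 7.643 m³/s
V = Q/A = 7.643/3.638 = 2.101 m/s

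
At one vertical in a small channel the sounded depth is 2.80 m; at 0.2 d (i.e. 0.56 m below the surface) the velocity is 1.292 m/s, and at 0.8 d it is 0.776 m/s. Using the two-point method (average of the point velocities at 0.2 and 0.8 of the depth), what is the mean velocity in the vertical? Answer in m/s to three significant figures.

v̄ = (1.292 + 0.776) / 2 = 1.034 m/s

1.03 m/s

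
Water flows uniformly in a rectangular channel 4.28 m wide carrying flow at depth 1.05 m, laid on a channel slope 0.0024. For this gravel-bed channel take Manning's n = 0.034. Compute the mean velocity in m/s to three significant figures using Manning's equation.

A = b·y = 4.28 × 1.05 = 4.494 m²
P = b + 2y = 4.28 + 2×1.05 = 6.380 m
R = A/P = 4.494/6.380 = 0.7044 m
Q = (1/n)·A·R^(2/3)·S^(1/2) = (1/0.034) × 4.494 × 0.7044^(2/3) × 0.0024^(1/2) = 5.126 m³/s
V = Q/A = 5.126/4.494 = 1.141 m/s

1.14 m/s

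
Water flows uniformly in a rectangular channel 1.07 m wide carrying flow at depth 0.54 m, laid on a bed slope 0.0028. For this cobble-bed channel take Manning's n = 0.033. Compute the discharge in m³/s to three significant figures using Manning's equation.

0.386 m³/s

A = b·y = 1.07 × 0.54 = 0.5778 m²
P = b + 2y = 1.07 + 2×0.54 = 2.150 m
R = A/P = 0.5778/2.150 = 0.2687 m
Q = (1/n)·A·R^(2/3)·S^(1/2) = (1/0.033) × 0.5778 × 0.2687^(2/3) × 0.0028^(1/2) = 0.3858 m³/s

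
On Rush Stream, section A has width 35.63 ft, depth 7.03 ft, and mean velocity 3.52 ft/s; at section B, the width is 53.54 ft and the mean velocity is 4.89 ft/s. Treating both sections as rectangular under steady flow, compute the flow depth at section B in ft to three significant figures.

3.37 ft

Q = A₁V₁ = (35.63×7.03) × 3.52 = 881.7 ft³/s
d₂ = Q/(b₂ V₂) = 881.7/(53.54×4.89) = 3.368 ft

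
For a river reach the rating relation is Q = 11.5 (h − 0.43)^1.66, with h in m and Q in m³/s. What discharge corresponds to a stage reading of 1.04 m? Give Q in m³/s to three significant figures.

Q = 11.5 × (1.04 − 0.43)^1.66 = 11.5 × 0.61^1.66 = 5.062 m³/s

5.06 m³/s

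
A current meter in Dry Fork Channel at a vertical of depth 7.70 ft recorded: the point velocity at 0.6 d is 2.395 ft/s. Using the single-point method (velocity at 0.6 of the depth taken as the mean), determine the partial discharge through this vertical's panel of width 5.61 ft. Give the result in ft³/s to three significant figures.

v̄ = v₀.₆ = 2.395 ft/s
q = v̄ × d × w = 2.395 × 7.70 × 5.61 = 103.5 ft³/s

103 ft³/s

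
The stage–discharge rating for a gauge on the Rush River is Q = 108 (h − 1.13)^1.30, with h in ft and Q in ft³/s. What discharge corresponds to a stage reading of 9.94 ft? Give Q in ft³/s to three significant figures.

Q = 108 × (9.94 − 1.13)^1.30 = 108 × 8.81^1.30 = 1828 ft³/s

1830 ft³/s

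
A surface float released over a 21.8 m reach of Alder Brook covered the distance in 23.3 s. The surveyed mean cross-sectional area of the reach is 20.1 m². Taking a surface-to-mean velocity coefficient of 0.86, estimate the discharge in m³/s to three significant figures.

16.2 m³/s

v_surface = L / t̄ = 21.8 / 23.3 = 0.9356 m/s
v_mean = 0.86 × 0.9356 = 0.8046 m/s
Q = A × v_mean = 20.1 × 0.8046 = 16.17 m³/s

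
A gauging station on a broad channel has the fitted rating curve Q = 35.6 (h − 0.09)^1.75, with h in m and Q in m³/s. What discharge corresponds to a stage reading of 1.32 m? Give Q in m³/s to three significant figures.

Q = 35.6 × (1.32 − 0.09)^1.75 = 35.6 × 1.23^1.75 = 51.14 m³/s

51.1 m³/s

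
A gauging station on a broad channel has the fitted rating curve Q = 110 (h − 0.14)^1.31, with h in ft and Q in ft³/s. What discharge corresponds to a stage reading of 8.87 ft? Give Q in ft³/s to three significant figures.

Q = 110 × (8.87 − 0.14)^1.31 = 110 × 8.73^1.31 = 1880 ft³/s

1880 ft³/s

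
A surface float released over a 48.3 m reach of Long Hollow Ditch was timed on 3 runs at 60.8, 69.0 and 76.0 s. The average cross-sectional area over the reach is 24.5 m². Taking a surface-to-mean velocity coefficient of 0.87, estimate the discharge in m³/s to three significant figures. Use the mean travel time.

t̄ = (60.8 + 69.0 + 76.0) / 3 = 68.6 s
v_surface = L / t̄ = 48.3 / 68.6 = 0.7041 m/s
v_mean = 0.87 × 0.7041 = 0.6126 m/s
Q = A × v_mean = 24.5 × 0.6126 = 15.01 m³/s

15.0 m³/s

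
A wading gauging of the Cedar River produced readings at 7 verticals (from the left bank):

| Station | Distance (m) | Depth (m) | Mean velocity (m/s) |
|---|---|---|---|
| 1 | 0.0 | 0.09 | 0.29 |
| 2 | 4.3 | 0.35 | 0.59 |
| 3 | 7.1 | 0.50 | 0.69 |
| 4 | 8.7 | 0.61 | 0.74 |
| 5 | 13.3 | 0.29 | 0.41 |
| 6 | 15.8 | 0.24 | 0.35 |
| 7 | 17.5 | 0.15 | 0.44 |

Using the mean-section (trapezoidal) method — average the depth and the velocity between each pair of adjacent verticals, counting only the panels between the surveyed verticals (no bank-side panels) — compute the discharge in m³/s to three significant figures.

3.39 m³/s

Panel 1-2: Δb = 4.3 m, d̄ = (0.09+0.35)/2 = 0.22, v̄ = (0.29+0.59)/2 = 0.44 → q = 4.3×0.22×0.44 = 0.4162 m³/s
Panel 2-3: Δb = 2.8 m, d̄ = (0.35+0.50)/2 = 0.425, v̄ = (0.59+0.69)/2 = 0.64 → q = 2.8×0.425×0.64 = 0.7616 m³/s
Panel 3-4: Δb = 1.6 m, d̄ = (0.50+0.61)/2 = 0.555, v̄ = (0.69+0.74)/2 = 0.715 → q = 1.6×0.555×0.715 = 0.6349 m³/s
Panel 4-5: Δb = 4.6 m, d̄ = (0.61+0.29)/2 = 0.45, v̄ = (0.74+0.41)/2 = 0.575 → q = 4.6×0.45×0.575 = 1.190 m³/s
Panel 5-6: Δb = 2.5 m, d̄ = (0.29+0.24)/2 = 0.265, v̄ = (0.41+0.35)/2 = 0.38 → q = 2.5×0.265×0.38 = 0.2518 m³/s
Panel 6-7: Δb = 1.7 m, d̄ = (0.24+0.15)/2 = 0.195, v̄ = (0.35+0.44)/2 = 0.395 → q = 1.7×0.195×0.395 = 0.1309 m³/s
Q = Σ q = 3.386 m³/s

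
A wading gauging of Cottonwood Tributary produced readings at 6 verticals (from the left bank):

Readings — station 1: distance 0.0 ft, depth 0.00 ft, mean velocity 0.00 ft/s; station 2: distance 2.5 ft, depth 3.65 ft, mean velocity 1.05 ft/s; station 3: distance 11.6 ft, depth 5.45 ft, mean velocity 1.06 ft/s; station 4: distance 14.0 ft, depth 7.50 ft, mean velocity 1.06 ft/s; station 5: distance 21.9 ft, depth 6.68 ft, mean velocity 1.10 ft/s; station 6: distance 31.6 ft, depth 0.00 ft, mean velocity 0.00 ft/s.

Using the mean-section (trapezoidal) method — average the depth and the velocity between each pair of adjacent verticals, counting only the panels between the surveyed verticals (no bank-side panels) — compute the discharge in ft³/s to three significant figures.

141 ft³/s

Panel 1-2: Δb = 2.5 ft, d̄ = (0.00+3.65)/2 = 1.825, v̄ = (0.00+1.05)/2 = 0.525 → q = 2.5×1.825×0.525 = 2.395 ft³/s
Panel 2-3: Δb = 9.1 ft, d̄ = (3.65+5.45)/2 = 4.55, v̄ = (1.05+1.06)/2 = 1.055 → q = 9.1×4.55×1.055 = 43.68 ft³/s
Panel 3-4: Δb = 2.4 ft, d̄ = (5.45+7.50)/2 = 6.475, v̄ = (1.06+1.06)/2 = 1.06 → q = 2.4×6.475×1.06 = 16.47 ft³/s
Panel 4-5: Δb = 7.9 ft, d̄ = (7.50+6.68)/2 = 7.09, v̄ = (1.06+1.10)/2 = 1.08 → q = 7.9×7.09×1.08 = 60.49 ft³/s
Panel 5-6: Δb = 9.7 ft, d̄ = (6.68+0.00)/2 = 3.34, v̄ = (1.10+0.00)/2 = 0.55 → q = 9.7×3.34×0.55 = 17.82 ft³/s
Q = Σ q = 140.9 ft³/s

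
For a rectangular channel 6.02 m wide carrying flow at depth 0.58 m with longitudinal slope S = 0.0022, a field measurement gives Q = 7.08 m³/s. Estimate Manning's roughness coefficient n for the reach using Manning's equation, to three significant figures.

0.0143

A = b·y = 6.02 × 0.58 = 3.492 m²
P = b + 2y = 6.02 + 2×0.58 = 7.180 m
R = A/P = 3.492/7.180 = 0.4863 m
n = (1/Q)·A·R^(2/3)·S^(1/2) = (1/7.08) × 3.492 × 0.6184 × 0.04690 = 0.01430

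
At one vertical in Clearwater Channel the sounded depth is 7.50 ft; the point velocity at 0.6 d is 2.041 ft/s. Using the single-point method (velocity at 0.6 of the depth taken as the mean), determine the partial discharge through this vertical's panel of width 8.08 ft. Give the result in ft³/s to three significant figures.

v̄ = v₀.₆ = 2.041 ft/s
q = v̄ × d × w = 2.041 × 7.50 × 8.08 = 123.7 ft³/s

124 ft³/s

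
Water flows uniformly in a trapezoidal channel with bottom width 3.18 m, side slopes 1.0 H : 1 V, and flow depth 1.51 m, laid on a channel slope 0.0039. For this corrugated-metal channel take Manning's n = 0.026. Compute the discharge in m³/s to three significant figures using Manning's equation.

16.4 m³/s

A = (b + z·y)·y = (3.18 + 1.0×1.51)×1.51 = 7.082 m²
P = b + 2y√(1+z²) = 3.18 + 2×1.51×√(1+1.0²) = 7.451 m
R = A/P = 7.082/7.451 = 0.9505 m
Q = (1/n)·A·R^(2/3)·S^(1/2) = (1/0.026) × 7.082 × 0.9505^(2/3) × 0.0039^(1/2) = 16.44 m³/s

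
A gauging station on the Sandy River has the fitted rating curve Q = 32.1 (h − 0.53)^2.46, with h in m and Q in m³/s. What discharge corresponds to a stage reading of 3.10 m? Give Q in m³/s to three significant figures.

327 m³/s

Q = 32.1 × (3.10 − 0.53)^2.46 = 32.1 × 2.57^2.46 = 327.3 m³/s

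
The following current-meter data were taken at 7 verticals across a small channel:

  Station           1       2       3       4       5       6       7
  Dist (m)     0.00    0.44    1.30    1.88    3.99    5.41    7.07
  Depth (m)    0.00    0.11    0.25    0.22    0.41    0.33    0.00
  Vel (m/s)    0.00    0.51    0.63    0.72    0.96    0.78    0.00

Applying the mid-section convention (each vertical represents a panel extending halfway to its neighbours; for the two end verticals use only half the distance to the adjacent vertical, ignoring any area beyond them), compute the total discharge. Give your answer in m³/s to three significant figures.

1.45 m³/s

w_2 = (1.30 − 0.00)/2 = 0.65 m; q_2 = 0.51 × 0.11 × 0.65 = 0.03647 m³/s
w_3 = (1.88 − 0.44)/2 = 0.72 m; q_3 = 0.63 × 0.25 × 0.72 = 0.1134 m³/s
w_4 = (3.99 − 1.30)/2 = 1.345 m; q_4 = 0.72 × 0.22 × 1.345 = 0.2130 m³/s
w_5 = (5.41 − 1.88)/2 = 1.765 m; q_5 = 0.96 × 0.41 × 1.765 = 0.6947 m³/s
w_6 = (7.07 − 3.99)/2 = 1.54 m; q_6 = 0.78 × 0.33 × 1.54 = 0.3964 m³/s
Stations 1, 7 contribute zero (depth or velocity is 0).
Q = Σ qᵢ = 1.454 m³/s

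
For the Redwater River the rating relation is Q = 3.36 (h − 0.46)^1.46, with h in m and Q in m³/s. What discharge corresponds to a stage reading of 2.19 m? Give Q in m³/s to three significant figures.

7.48 m³/s

Q = 3.36 × (2.19 − 0.46)^1.46 = 3.36 × 1.73^1.46 = 7.480 m³/s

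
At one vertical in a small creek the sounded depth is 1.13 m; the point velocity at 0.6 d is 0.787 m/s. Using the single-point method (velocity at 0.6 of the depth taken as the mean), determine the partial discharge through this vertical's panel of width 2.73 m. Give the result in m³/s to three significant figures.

2.43 m³/s

v̄ = v₀.₆ = 0.787 m/s
q = v̄ × d × w = 0.7870 × 1.13 × 2.73 = 2.428 m³/s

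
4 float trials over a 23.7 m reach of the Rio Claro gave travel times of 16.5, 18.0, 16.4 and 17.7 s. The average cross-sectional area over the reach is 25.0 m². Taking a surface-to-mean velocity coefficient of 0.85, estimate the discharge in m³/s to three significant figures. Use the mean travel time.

t̄ = (16.5 + 18.0 + 16.4 + 17.7) / 4 = 17.15 s
v_surface = L / t̄ = 23.7 / 17.15 = 1.382 m/s
v_mean = 0.85 × 1.382 = 1.175 m/s
Q = A × v_mean = 25.0 × 1.175 = 29.37 m³/s

29.4 m³/s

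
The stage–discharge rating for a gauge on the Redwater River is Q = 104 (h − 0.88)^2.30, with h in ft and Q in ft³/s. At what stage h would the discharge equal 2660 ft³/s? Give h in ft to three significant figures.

h − h₀ = (Q/C)^(1/b) = (2660/104)^(1/2.30) = 4.094 ft
h = 0.88 + 4.094 = 4.974 ft

4.97 ft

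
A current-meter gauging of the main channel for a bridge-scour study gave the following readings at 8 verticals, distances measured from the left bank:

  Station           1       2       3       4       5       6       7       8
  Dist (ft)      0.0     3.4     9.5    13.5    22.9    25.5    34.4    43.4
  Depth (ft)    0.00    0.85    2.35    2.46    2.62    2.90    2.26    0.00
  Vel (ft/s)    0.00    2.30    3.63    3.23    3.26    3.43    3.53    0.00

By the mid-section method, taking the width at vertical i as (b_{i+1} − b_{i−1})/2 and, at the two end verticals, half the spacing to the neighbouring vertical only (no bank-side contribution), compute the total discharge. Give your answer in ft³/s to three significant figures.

285 ft³/s

w_2 = (9.5 − 0.0)/2 = 4.75 ft; q_2 = 2.30 × 0.85 × 4.75 = 9.286 ft³/s
w_3 = (13.5 − 3.4)/2 = 5.05 ft; q_3 = 3.63 × 2.35 × 5.05 = 43.08 ft³/s
w_4 = (22.9 − 9.5)/2 = 6.7 ft; q_4 = 3.23 × 2.46 × 6.7 = 53.24 ft³/s
w_5 = (25.5 − 13.5)/2 = 6 ft; q_5 = 3.26 × 2.62 × 6 = 51.25 ft³/s
w_6 = (34.4 − 22.9)/2 = 5.75 ft; q_6 = 3.43 × 2.90 × 5.75 = 57.20 ft³/s
w_7 = (43.4 − 25.5)/2 = 8.95 ft; q_7 = 3.53 × 2.26 × 8.95 = 71.40 ft³/s
Stations 1, 8 contribute zero (depth or velocity is 0).
Q = Σ qᵢ = 285.4 ft³/s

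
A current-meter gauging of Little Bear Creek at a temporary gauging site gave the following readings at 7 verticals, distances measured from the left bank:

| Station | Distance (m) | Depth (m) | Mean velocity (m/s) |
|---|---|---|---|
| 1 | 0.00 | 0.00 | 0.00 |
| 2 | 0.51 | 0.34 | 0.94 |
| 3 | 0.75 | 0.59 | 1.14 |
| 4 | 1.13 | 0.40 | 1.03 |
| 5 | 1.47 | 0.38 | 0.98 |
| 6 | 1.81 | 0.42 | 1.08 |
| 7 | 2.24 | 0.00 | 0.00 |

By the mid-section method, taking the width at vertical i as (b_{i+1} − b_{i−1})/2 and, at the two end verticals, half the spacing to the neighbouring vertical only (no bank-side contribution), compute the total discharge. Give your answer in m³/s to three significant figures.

w_2 = (0.75 − 0.00)/2 = 0.375 m; q_2 = 0.94 × 0.34 × 0.375 = 0.1199 m³/s
w_3 = (1.13 − 0.51)/2 = 0.31 m; q_3 = 1.14 × 0.59 × 0.31 = 0.2085 m³/s
w_4 = (1.47 − 0.75)/2 = 0.36 m; q_4 = 1.03 × 0.40 × 0.36 = 0.1483 m³/s
w_5 = (1.81 − 1.13)/2 = 0.34 m; q_5 = 0.98 × 0.38 × 0.34 = 0.1266 m³/s
w_6 = (2.24 − 1.47)/2 = 0.385 m; q_6 = 1.08 × 0.42 × 0.385 = 0.1746 m³/s
Stations 1, 7 contribute zero (depth or velocity is 0).
Q = Σ qᵢ = 0.7779 m³/s

0.778 m³/s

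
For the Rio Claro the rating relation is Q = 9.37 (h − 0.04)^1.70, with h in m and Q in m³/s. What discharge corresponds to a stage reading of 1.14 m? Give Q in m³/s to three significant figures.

11.0 m³/s

Q = 9.37 × (1.14 − 0.04)^1.70 = 9.37 × 1.1^1.70 = 11.02 m³/s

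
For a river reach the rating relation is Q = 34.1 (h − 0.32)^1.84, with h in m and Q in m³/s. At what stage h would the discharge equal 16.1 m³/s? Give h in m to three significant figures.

h − h₀ = (Q/C)^(1/b) = (16.1/34.1)^(1/1.84) = 0.6651 m
h = 0.32 + 0.6651 = 0.9851 m

0.985 m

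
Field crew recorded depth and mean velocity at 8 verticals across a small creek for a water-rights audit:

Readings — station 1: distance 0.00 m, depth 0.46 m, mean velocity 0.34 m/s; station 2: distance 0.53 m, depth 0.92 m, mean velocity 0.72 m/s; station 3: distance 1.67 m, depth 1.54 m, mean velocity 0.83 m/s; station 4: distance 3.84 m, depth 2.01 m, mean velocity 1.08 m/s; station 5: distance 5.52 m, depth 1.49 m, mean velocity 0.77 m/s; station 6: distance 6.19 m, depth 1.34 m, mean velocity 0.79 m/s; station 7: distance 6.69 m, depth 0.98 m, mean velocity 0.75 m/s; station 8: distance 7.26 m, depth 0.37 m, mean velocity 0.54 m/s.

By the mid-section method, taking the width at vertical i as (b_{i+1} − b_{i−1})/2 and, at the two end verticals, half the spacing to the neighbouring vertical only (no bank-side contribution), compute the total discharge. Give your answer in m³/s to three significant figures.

w_1 = (0.53 − 0.00)/2 = 0.265 m; q_1 = 0.34 × 0.46 × 0.265 = 0.04145 m³/s
w_2 = (1.67 − 0.00)/2 = 0.835 m; q_2 = 0.72 × 0.92 × 0.835 = 0.5531 m³/s
w_3 = (3.84 − 0.53)/2 = 1.655 m; q_3 = 0.83 × 1.54 × 1.655 = 2.115 m³/s
w_4 = (5.52 − 1.67)/2 = 1.925 m; q_4 = 1.08 × 2.01 × 1.925 = 4.179 m³/s
w_5 = (6.19 − 3.84)/2 = 1.175 m; q_5 = 0.77 × 1.49 × 1.175 = 1.348 m³/s
w_6 = (6.69 − 5.52)/2 = 0.585 m; q_6 = 0.79 × 1.34 × 0.585 = 0.6193 m³/s
w_7 = (7.26 − 6.19)/2 = 0.535 m; q_7 = 0.75 × 0.98 × 0.535 = 0.3932 m³/s
w_8 = (7.26 − 6.69)/2 = 0.285 m; q_8 = 0.54 × 0.37 × 0.285 = 0.05694 m³/s
Q = Σ qᵢ = 9.306 m³/s

9.31 m³/s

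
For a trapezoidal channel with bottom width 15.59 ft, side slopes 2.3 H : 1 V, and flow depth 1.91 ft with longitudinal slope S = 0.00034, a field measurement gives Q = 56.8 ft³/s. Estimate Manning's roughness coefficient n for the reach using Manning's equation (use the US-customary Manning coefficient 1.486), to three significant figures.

A = (b + z·y)·y = (15.59 + 2.3×1.91)×1.91 = 38.17 ft²
P = b + 2y√(1+z²) = 15.59 + 2×1.91×√(1+2.3²) = 25.17 ft
R = A/P = 38.17/25.17 = 1.516 ft
n = (1.486/Q)·A·R^(2/3)·S^(1/2) = (1.486/56.8) × 38.17 × 1.320 × 0.01844 = 0.02430

0.0243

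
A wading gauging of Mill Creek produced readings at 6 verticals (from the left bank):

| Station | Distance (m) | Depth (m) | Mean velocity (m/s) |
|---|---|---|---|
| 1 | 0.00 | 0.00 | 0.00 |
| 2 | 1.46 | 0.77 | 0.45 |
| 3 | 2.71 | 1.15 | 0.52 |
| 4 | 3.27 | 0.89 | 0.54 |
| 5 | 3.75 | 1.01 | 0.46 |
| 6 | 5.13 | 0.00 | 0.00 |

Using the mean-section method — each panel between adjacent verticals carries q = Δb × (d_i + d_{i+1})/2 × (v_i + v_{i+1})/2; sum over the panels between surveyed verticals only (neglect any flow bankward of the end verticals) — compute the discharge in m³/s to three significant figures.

1.40 m³/s

Panel 1-2: Δb = 1.46 m, d̄ = (0.00+0.77)/2 = 0.385, v̄ = (0.00+0.45)/2 = 0.225 → q = 1.46×0.385×0.225 = 0.1265 m³/s
Panel 2-3: Δb = 1.25 m, d̄ = (0.77+1.15)/2 = 0.96, v̄ = (0.45+0.52)/2 = 0.485 → q = 1.25×0.96×0.485 = 0.5820 m³/s
Panel 3-4: Δb = 0.56 m, d̄ = (1.15+0.89)/2 = 1.02, v̄ = (0.52+0.54)/2 = 0.53 → q = 0.56×1.02×0.53 = 0.3027 m³/s
Panel 4-5: Δb = 0.48 m, d̄ = (0.89+1.01)/2 = 0.95, v̄ = (0.54+0.46)/2 = 0.5 → q = 0.48×0.95×0.5 = 0.2280 m³/s
Panel 5-6: Δb = 1.38 m, d̄ = (1.01+0.00)/2 = 0.505, v̄ = (0.46+0.00)/2 = 0.23 → q = 1.38×0.505×0.23 = 0.1603 m³/s
Q = Σ q = 1.399 m³/s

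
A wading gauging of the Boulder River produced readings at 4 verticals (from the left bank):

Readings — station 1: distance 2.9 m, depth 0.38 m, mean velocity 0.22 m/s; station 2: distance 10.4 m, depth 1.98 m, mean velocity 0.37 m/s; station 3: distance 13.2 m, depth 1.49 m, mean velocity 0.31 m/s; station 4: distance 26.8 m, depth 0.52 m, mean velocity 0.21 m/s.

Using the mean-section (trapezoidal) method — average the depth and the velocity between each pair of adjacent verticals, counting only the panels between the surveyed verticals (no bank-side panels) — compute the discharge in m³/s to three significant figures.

7.82 m³/s

Panel 1-2: Δb = 7.5 m, d̄ = (0.38+1.98)/2 = 1.18, v̄ = (0.22+0.37)/2 = 0.295 → q = 7.5×1.18×0.295 = 2.611 m³/s
Panel 2-3: Δb = 2.8 m, d̄ = (1.98+1.49)/2 = 1.735, v̄ = (0.37+0.31)/2 = 0.34 → q = 2.8×1.735×0.34 = 1.652 m³/s
Panel 3-4: Δb = 13.6 m, d̄ = (1.49+0.52)/2 = 1.005, v̄ = (0.31+0.21)/2 = 0.26 → q = 13.6×1.005×0.26 = 3.554 m³/s
Q = Σ q = 7.816 m³/s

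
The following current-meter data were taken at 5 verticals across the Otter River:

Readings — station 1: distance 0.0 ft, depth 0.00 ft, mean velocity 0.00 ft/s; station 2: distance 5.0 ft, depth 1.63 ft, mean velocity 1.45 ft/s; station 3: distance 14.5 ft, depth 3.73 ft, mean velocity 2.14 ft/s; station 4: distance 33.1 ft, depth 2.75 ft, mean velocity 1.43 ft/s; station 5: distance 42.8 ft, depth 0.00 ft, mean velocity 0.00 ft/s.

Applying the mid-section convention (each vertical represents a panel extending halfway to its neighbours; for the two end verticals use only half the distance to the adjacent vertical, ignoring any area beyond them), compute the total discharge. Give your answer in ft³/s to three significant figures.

185 ft³/s

w_2 = (14.5 − 0.0)/2 = 7.25 ft; q_2 = 1.45 × 1.63 × 7.25 = 17.14 ft³/s
w_3 = (33.1 − 5.0)/2 = 14.05 ft; q_3 = 2.14 × 3.73 × 14.05 = 112.1 ft³/s
w_4 = (42.8 − 14.5)/2 = 14.15 ft; q_4 = 1.43 × 2.75 × 14.15 = 55.64 ft³/s
Stations 1, 5 contribute zero (depth or velocity is 0).
Q = Σ qᵢ = 184.9 ft³/s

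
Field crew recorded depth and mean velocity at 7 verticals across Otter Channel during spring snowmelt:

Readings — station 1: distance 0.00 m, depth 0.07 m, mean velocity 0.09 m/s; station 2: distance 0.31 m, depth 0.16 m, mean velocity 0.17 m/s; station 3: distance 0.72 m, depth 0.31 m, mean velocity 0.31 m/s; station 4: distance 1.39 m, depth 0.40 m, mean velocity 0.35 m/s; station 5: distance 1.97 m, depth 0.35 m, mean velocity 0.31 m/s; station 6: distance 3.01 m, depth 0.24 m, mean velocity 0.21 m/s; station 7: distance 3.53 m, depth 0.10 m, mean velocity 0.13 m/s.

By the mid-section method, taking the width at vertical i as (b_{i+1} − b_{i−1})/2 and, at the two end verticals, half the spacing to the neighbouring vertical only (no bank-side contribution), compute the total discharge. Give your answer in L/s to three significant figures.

281 L/s

w_1 = (0.31 − 0.00)/2 = 0.155 m; q_1 = 0.09 × 0.07 × 0.155 = 0.0009765 m³/s
w_2 = (0.72 − 0.00)/2 = 0.36 m; q_2 = 0.17 × 0.16 × 0.36 = 0.009792 m³/s
w_3 = (1.39 − 0.31)/2 = 0.54 m; q_3 = 0.31 × 0.31 × 0.54 = 0.05189 m³/s
w_4 = (1.97 − 0.72)/2 = 0.625 m; q_4 = 0.35 × 0.40 × 0.625 = 0.08750 m³/s
w_5 = (3.01 − 1.39)/2 = 0.81 m; q_5 = 0.31 × 0.35 × 0.81 = 0.08789 m³/s
w_6 = (3.53 − 1.97)/2 = 0.78 m; q_6 = 0.21 × 0.24 × 0.78 = 0.03931 m³/s
w_7 = (3.53 − 3.01)/2 = 0.26 m; q_7 = 0.13 × 0.10 × 0.26 = 0.003380 m³/s
Q = Σ qᵢ = 0.2807 m³/s
= 0.2807 × 1000 = 280.7 L/s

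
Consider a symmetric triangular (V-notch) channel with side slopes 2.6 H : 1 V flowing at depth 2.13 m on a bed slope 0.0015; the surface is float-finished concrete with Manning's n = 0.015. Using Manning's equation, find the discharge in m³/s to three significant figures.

A = z·y² = 2.6×2.13² = 11.80 m²
P = 2y√(1+z²) = 2×2.13×√(1+2.6²) = 11.87 m
R = A/P = 11.80/11.87 = 0.9940 m
Q = (1/n)·A·R^(2/3)·S^(1/2) = (1/0.015) × 11.80 × 0.9940^(2/3) × 0.0015^(1/2) = 30.34 m³/s

30.3 m³/s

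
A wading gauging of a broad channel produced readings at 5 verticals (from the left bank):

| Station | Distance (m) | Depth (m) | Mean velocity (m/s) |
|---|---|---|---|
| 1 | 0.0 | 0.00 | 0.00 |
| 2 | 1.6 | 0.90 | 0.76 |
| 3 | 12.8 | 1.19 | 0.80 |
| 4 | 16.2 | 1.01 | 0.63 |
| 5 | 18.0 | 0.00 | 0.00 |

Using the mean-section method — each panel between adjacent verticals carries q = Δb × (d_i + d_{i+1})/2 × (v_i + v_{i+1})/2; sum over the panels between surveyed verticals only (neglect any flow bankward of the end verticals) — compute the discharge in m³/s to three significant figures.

12.4 m³/s

Panel 1-2: Δb = 1.6 m, d̄ = (0.00+0.90)/2 = 0.45, v̄ = (0.00+0.76)/2 = 0.38 → q = 1.6×0.45×0.38 = 0.2736 m³/s
Panel 2-3: Δb = 11.2 m, d̄ = (0.90+1.19)/2 = 1.045, v̄ = (0.76+0.80)/2 = 0.78 → q = 11.2×1.045×0.78 = 9.129 m³/s
Panel 3-4: Δb = 3.4 m, d̄ = (1.19+1.01)/2 = 1.1, v̄ = (0.80+0.63)/2 = 0.715 → q = 3.4×1.1×0.715 = 2.674 m³/s
Panel 4-5: Δb = 1.8 m, d̄ = (1.01+0.00)/2 = 0.505, v̄ = (0.63+0.00)/2 = 0.315 → q = 1.8×0.505×0.315 = 0.2863 m³/s
Q = Σ q = 12.36 m³/s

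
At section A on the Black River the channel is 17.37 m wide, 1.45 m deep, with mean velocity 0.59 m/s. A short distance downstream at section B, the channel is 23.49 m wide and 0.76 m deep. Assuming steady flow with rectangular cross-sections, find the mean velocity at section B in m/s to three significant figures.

0.832 m/s

Q = A₁V₁ = (17.37×1.45) × 0.59 = 14.86 m³/s
A₂ = 23.49 × 0.76 = 17.85 m²
V₂ = Q/A₂ = 14.86/17.85 = 0.8324 m/s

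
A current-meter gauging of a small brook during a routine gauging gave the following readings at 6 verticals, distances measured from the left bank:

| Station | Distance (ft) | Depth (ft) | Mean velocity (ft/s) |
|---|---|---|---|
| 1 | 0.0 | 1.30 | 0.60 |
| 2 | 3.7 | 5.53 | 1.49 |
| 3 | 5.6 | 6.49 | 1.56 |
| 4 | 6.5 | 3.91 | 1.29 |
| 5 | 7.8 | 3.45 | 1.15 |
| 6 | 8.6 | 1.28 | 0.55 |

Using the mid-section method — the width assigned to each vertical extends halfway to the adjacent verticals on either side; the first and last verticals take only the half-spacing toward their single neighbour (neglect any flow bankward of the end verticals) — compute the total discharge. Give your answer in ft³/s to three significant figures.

w_1 = (3.7 − 0.0)/2 = 1.85 ft; q_1 = 0.60 × 1.30 × 1.85 = 1.443 ft³/s
w_2 = (5.6 − 0.0)/2 = 2.8 ft; q_2 = 1.49 × 5.53 × 2.8 = 23.07 ft³/s
w_3 = (6.5 − 3.7)/2 = 1.4 ft; q_3 = 1.56 × 6.49 × 1.4 = 14.17 ft³/s
w_4 = (7.8 − 5.6)/2 = 1.1 ft; q_4 = 1.29 × 3.91 × 1.1 = 5.548 ft³/s
w_5 = (8.6 − 6.5)/2 = 1.05 ft; q_5 = 1.15 × 3.45 × 1.05 = 4.166 ft³/s
w_6 = (8.6 − 7.8)/2 = 0.4 ft; q_6 = 0.55 × 1.28 × 0.4 = 0.2816 ft³/s
Q = Σ qᵢ = 48.68 ft³/s

48.7 ft³/s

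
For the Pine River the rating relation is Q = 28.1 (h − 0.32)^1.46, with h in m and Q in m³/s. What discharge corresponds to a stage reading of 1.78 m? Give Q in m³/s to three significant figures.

Q = 28.1 × (1.78 − 0.32)^1.46 = 28.1 × 1.46^1.46 = 48.83 m³/s

48.8 m³/s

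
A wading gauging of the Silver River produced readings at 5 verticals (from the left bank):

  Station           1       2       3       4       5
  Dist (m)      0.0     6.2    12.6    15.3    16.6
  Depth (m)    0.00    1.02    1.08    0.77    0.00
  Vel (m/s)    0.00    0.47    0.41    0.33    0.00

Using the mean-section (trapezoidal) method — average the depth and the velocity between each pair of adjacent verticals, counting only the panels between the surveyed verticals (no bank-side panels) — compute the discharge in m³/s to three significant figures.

4.71 m³/s

Panel 1-2: Δb = 6.2 m, d̄ = (0.00+1.02)/2 = 0.51, v̄ = (0.00+0.47)/2 = 0.235 → q = 6.2×0.51×0.235 = 0.7431 m³/s
Panel 2-3: Δb = 6.4 m, d̄ = (1.02+1.08)/2 = 1.05, v̄ = (0.47+0.41)/2 = 0.44 → q = 6.4×1.05×0.44 = 2.957 m³/s
Panel 3-4: Δb = 2.7 m, d̄ = (1.08+0.77)/2 = 0.925, v̄ = (0.41+0.33)/2 = 0.37 → q = 2.7×0.925×0.37 = 0.9241 m³/s
Panel 4-5: Δb = 1.3 m, d̄ = (0.77+0.00)/2 = 0.385, v̄ = (0.33+0.00)/2 = 0.165 → q = 1.3×0.385×0.165 = 0.08258 m³/s
Q = Σ q = 4.707 m³/s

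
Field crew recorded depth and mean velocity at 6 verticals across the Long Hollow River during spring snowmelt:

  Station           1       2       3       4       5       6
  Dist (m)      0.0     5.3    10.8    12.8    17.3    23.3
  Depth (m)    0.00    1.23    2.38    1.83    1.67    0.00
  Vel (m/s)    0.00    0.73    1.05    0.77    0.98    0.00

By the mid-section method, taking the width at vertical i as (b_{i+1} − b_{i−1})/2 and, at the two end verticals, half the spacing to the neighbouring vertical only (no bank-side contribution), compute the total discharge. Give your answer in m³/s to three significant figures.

27.4 m³/s

w_2 = (10.8 − 0.0)/2 = 5.4 m; q_2 = 0.73 × 1.23 × 5.4 = 4.849 m³/s
w_3 = (12.8 − 5.3)/2 = 3.75 m; q_3 = 1.05 × 2.38 × 3.75 = 9.371 m³/s
w_4 = (17.3 − 10.8)/2 = 3.25 m; q_4 = 0.77 × 1.83 × 3.25 = 4.580 m³/s
w_5 = (23.3 − 12.8)/2 = 5.25 m; q_5 = 0.98 × 1.67 × 5.25 = 8.592 m³/s
Stations 1, 6 contribute zero (depth or velocity is 0).
Q = Σ qᵢ = 27.39 m³/s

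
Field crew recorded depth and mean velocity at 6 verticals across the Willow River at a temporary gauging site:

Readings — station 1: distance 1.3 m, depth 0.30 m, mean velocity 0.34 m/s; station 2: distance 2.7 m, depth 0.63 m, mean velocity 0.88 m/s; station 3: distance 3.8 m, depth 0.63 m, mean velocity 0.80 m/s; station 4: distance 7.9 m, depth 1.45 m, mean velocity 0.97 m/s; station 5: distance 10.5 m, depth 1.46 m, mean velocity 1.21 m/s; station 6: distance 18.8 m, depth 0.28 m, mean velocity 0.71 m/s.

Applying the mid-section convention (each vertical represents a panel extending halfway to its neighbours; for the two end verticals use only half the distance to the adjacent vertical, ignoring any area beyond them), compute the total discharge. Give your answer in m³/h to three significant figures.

w_1 = (2.7 − 1.3)/2 = 0.7 m; q_1 = 0.34 × 0.30 × 0.7 = 0.07140 m³/s
w_2 = (3.8 − 1.3)/2 = 1.25 m; q_2 = 0.88 × 0.63 × 1.25 = 0.6930 m³/s
w_3 = (7.9 − 2.7)/2 = 2.6 m; q_3 = 0.80 × 0.63 × 2.6 = 1.310 m³/s
w_4 = (10.5 − 3.8)/2 = 3.35 m; q_4 = 0.97 × 1.45 × 3.35 = 4.712 m³/s
w_5 = (18.8 − 7.9)/2 = 5.45 m; q_5 = 1.21 × 1.46 × 5.45 = 9.628 m³/s
w_6 = (18.8 − 10.5)/2 = 4.15 m; q_6 = 0.71 × 0.28 × 4.15 = 0.8250 m³/s
Q = Σ qᵢ = 17.24 m³/s
= 17.24 × 3600 = 62060 m³/h

62100 m³/h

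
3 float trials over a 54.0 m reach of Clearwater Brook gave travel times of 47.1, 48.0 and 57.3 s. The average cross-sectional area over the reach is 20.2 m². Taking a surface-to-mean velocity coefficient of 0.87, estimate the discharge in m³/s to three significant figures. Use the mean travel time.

18.7 m³/s

t̄ = (47.1 + 48.0 + 57.3) / 3 = 50.8 s
v_surface = L / t̄ = 54.0 / 50.8 = 1.063 m/s
v_mean = 0.87 × 1.063 = 0.9248 m/s
Q = A × v_mean = 20.2 × 0.9248 = 18.68 m³/s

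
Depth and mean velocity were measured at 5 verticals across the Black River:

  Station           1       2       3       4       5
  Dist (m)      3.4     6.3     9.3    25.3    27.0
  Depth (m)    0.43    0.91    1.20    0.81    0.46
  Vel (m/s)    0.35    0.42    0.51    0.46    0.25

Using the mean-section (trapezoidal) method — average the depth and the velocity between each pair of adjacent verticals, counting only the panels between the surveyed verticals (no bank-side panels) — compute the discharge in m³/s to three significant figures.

10.4 m³/s

Panel 1-2: Δb = 2.9 m, d̄ = (0.43+0.91)/2 = 0.67, v̄ = (0.35+0.42)/2 = 0.385 → q = 2.9×0.67×0.385 = 0.7481 m³/s
Panel 2-3: Δb = 3 m, d̄ = (0.91+1.20)/2 = 1.055, v̄ = (0.42+0.51)/2 = 0.465 → q = 3×1.055×0.465 = 1.472 m³/s
Panel 3-4: Δb = 16 m, d̄ = (1.20+0.81)/2 = 1.005, v̄ = (0.51+0.46)/2 = 0.485 → q = 16×1.005×0.485 = 7.799 m³/s
Panel 4-5: Δb = 1.7 m, d̄ = (0.81+0.46)/2 = 0.635, v̄ = (0.46+0.25)/2 = 0.355 → q = 1.7×0.635×0.355 = 0.3832 m³/s
Q = Σ q = 10.40 m³/s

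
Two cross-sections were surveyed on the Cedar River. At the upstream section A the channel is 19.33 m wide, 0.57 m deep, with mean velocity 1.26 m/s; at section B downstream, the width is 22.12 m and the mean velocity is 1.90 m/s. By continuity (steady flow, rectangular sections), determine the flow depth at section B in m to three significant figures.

Q = A₁V₁ = (19.33×0.57) × 1.26 = 13.88 m³/s
d₂ = Q/(b₂ V₂) = 13.88/(22.12×1.90) = 0.3303 m

0.330 m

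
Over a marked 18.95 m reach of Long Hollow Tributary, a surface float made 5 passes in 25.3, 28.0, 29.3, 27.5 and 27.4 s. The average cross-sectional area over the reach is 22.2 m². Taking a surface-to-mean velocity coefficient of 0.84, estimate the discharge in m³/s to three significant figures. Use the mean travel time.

12.9 m³/s

t̄ = (25.3 + 28.0 + 29.3 + 27.5 + 27.4) / 5 = 27.5 s
v_surface = L / t̄ = 18.95 / 27.5 = 0.6891 m/s
v_mean = 0.84 × 0.6891 = 0.5788 m/s
Q = A × v_mean = 22.2 × 0.5788 = 12.85 m³/s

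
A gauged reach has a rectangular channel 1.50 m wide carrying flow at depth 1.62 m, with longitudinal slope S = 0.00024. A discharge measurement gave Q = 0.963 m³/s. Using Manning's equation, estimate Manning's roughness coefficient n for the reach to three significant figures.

0.0250

A = b·y = 1.50 × 1.62 = 2.430 m²
P = b + 2y = 1.50 + 2×1.62 = 4.740 m
R = A/P = 2.430/4.740 = 0.5127 m
n = (1/Q)·A·R^(2/3)·S^(1/2) = (1/0.963) × 2.430 × 0.6405 × 0.01549 = 0.02504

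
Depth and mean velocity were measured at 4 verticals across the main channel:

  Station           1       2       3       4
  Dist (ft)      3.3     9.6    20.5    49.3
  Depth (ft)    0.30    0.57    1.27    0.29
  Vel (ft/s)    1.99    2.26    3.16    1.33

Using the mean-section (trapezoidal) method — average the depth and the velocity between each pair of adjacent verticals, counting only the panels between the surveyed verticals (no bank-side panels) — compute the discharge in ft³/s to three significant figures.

83.4 ft³/s

Panel 1-2: Δb = 6.3 ft, d̄ = (0.30+0.57)/2 = 0.435, v̄ = (1.99+2.26)/2 = 2.125 → q = 6.3×0.435×2.125 = 5.824 ft³/s
Panel 2-3: Δb = 10.9 ft, d̄ = (0.57+1.27)/2 = 0.92, v̄ = (2.26+3.16)/2 = 2.71 → q = 10.9×0.92×2.71 = 27.18 ft³/s
Panel 3-4: Δb = 28.8 ft, d̄ = (1.27+0.29)/2 = 0.78, v̄ = (3.16+1.33)/2 = 2.245 → q = 28.8×0.78×2.245 = 50.43 ft³/s
Q = Σ q = 83.43 ft³/s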